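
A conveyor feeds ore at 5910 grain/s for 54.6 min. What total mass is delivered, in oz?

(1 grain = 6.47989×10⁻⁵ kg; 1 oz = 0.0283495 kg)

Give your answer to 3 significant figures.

4.43×10⁴ oz

5910 grain/s → 0.382961 kg/s
54.6 min → 3276 s
m = ṁ × t = 0.382961 × 3276 = 1254.58 kg
In oz: 1254.58 / 0.0283495 = 44254 oz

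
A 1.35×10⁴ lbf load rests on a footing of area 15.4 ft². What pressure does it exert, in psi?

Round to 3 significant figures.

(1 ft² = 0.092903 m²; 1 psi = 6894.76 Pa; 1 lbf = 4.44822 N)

1.35×10⁴ lbf × 4.44822 = 60051 N
15.4 ft² × 0.092903 = 1.43071 m²
P = F / A = 60051 N / 1.43071 m² = 41972.9 Pa
41972.9 Pa ÷ (6894.76 Pa/psi) = 6.08765 psi

6.09 psi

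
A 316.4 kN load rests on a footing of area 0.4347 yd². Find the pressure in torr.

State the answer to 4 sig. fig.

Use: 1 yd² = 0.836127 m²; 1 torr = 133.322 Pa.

6529 torr

316.4 kN × 1000 = 316400 N
0.4347 yd² × 0.836127 = 0.363464 m²
P = F / A = 316400 N / 0.363464 m² = 870513 Pa
870513 Pa ÷ (133.322 Pa/torr) = 6529.4 torr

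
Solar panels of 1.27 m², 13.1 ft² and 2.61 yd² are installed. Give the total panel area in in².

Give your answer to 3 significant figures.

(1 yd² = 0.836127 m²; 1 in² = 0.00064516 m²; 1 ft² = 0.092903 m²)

7240 in²

1.27 m² (already m²)
13.1 ft² × 0.092903 = 1.21703 m²
2.61 yd² × 0.836127 = 2.18229 m²
Sum: 1.27 + 1.21703 + 2.18229 = 4.66932 m²
In in²: 4.66932 / 0.00064516 = 7237.46 in²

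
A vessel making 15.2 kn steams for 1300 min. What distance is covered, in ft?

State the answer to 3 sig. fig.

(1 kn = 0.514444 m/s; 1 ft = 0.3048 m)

2.00×10⁶ ft

15.2 kn × 0.514444 = 7.81955 m/s
1300 min × 60 = 78000 s
d = v × t = 7.81955 m/s × 78000 s = 609925 m
609925 m ÷ (0.3048 m/ft) = 2.00107×10⁶ ft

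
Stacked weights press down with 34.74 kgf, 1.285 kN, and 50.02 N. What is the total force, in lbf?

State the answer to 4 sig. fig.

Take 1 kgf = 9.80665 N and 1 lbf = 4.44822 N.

376.7 lbf

34.74 kgf × 9.80665 → 340.683 N
1.285 kN × 1000 → 1285 N
50.02 N (already N)
Total: 340.683 + 1285 + 50.02 = 1675.7 N
In lbf: 1675.7 / 4.44822 = 376.712 lbf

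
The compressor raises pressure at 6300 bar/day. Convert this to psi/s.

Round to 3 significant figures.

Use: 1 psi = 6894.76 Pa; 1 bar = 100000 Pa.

1.06 psi/s

6300 bar/day × 100000 Pa/bar ÷ 86400 s/day = 7291.67 Pa/s
7291.67 Pa/s ÷ 6894.76 Pa/psi = 1.05757 psi/s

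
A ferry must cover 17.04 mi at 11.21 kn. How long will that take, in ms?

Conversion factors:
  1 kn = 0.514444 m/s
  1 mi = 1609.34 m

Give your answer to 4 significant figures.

4.755×10⁶ ms

17.04 mi × 1609.34 → 27423.2 m
11.21 kn × 0.514444 → 5.76692 m/s
t = d / v = 27423.2 m / 5.76692 m/s = 4755.26 s
4755.26 s ÷ (0.001 s/ms) = 4.75526×10⁶ ms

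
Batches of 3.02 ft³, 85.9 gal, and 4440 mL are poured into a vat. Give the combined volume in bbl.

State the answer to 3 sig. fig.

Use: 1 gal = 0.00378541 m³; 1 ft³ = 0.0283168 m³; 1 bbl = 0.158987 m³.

3.02 ft³ × 0.0283168 = 0.0855167 m³
85.9 gal × 0.00378541 = 0.325167 m³
4440 mL × 10⁻⁶ = 0.00444 m³
Combined: 0.0855167 + 0.325167 + 0.00444 = 0.415124 m³
In bbl: 0.415124 / 0.158987 = 2.61106 bbl

2.61 bbl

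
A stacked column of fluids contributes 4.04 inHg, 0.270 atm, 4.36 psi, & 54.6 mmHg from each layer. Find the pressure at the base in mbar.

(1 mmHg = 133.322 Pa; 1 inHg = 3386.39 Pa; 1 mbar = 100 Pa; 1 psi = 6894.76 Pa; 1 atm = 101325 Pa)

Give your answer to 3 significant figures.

784 mbar

4.04 inHg × 3386.39 = 13681 Pa
0.270 atm × 101325 = 27357.8 Pa
4.36 psi × 6894.76 = 30061.2 Pa
54.6 mmHg × 133.322 = 7279.38 Pa
Combined: 13681 + 27357.8 + 30061.2 + 7279.38 = 78379.4 Pa
In mbar: 78379.4 / 100 = 783.794 mbar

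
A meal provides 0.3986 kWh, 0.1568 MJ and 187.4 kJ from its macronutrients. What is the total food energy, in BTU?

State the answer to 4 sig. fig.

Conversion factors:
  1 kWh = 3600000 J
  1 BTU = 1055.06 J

1686 BTU

0.3986 kWh × 3600000 = 1.43496×10⁶ J
0.1568 MJ × 1000000 = 156800 J
187.4 kJ × 1000 = 187400 J
Sum: 1.43496×10⁶ + 156800 + 187400 = 1.77916×10⁶ J
In BTU: 1.77916×10⁶ / 1055.06 = 1686.31 BTU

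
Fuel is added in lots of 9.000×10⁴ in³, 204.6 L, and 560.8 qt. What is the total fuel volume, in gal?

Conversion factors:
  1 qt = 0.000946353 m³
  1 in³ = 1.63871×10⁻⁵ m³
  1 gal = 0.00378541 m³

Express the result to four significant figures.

9.000×10⁴ in³ × 1.63871×10⁻⁵ = 1.47484 m³
204.6 L × 0.001 = 0.2046 m³
560.8 qt × 0.000946353 = 0.530715 m³
Combined: 1.47484 + 0.2046 + 0.530715 = 2.21016 m³
In gal: 2.21016 / 0.00378541 = 583.863 gal

583.9 gal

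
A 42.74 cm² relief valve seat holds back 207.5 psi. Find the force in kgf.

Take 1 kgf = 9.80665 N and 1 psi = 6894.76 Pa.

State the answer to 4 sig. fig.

623.5 kgf

207.5 psi × 6894.76 = 1.43066×10⁶ Pa
42.74 cm² × 0.0001 = 0.004274 m²
F = P × A = 1.43066×10⁶ Pa × 0.004274 m² = 6114.64 N
6114.64 N ÷ (9.80665 N/kgf) = 623.52 kgf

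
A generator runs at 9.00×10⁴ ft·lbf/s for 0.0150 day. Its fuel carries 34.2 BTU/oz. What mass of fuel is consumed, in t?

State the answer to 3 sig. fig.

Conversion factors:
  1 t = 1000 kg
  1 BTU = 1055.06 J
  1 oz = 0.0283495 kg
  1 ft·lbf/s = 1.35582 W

0.124 t

9.00×10⁴ ft·lbf/s → 122024 W
0.0150 day → 1296 s
E = P × t = 122024 × 1296 = 1.58143×10⁸ J
34.2 BTU/oz → 1.27279×10⁶ J/kg
m = E / e_s = 1.58143×10⁸ / 1.27279×10⁶ = 124.249 kg
In t: 124.249 / 1000 = 0.124249 t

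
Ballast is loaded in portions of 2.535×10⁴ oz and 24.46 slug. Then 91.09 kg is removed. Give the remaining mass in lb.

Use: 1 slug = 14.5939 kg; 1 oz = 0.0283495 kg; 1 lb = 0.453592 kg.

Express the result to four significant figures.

2171 lb

2.535×10⁴ oz × 0.0283495 = 718.66 kg
24.46 slug × 14.5939 = 356.967 kg
91.09 kg (already kg)
Result: 718.66 + 356.967 − 91.09 = 984.537 kg
In lb: 984.537 / 0.453592 = 2170.53 lb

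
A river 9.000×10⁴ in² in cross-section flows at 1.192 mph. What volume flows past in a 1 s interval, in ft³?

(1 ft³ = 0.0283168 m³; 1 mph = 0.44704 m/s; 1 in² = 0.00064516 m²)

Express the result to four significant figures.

1.192 mph × 0.44704 = 0.532872 m/s
9.000×10⁴ in² × 0.00064516 = 58.0644 m²
V = v × A × t = 0.532872 m/s × 58.0644 m² × 1 s = 30.9409 m³
30.9409 m³ ÷ (0.0283168 m³/ft³) = 1092.67 ft³

1093 ft³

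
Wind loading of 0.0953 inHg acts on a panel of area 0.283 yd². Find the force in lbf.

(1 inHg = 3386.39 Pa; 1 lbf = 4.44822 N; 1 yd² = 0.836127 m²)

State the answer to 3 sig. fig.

17.2 lbf

0.0953 inHg × 3386.39 = 322.723 Pa
0.283 yd² × 0.836127 = 0.236624 m²
F = P × A = 322.723 Pa × 0.236624 m² = 76.364 N
76.364 N ÷ (4.44822 N/lbf) = 17.1673 lbf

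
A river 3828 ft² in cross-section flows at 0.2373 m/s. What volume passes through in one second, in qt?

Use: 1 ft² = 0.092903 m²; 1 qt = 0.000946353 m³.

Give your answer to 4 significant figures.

8.918×10⁴ qt

3828 ft² × 0.092903 = 355.633 m²
V = v × A × t = 0.2373 m/s × 355.633 m² × 1 s = 84.3917 m³
84.3917 m³ ÷ (0.000946353 m³/qt) = 89175.7 qt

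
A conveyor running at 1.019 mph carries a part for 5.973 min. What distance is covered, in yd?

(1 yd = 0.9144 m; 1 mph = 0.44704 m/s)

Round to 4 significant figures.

178.5 yd

1.019 mph × 0.44704 = 0.455534 m/s
5.973 min × 60 = 358.38 s
d = v × t = 0.455534 m/s × 358.38 s = 163.254 m
163.254 m ÷ (0.9144 m/yd) = 178.537 yd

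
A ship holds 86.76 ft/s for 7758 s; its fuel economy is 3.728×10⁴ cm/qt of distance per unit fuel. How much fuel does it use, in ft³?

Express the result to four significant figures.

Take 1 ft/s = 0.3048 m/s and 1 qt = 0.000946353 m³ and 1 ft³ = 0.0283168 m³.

86.76 ft/s → 26.4444 m/s
d = v × t = 26.4444 × 7758 = 205156 m
3.728×10⁴ cm/qt → 393933 m/m³
V = d / (distance per unit fuel) = 205156 / 393933 = 0.520789 m³
In ft³: 0.520789 / 0.0283168 = 18.3915 ft³

18.39 ft³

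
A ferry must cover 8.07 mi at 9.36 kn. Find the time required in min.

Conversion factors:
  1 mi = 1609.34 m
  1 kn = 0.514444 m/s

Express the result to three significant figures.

8.07 mi × 1609.34 → 12987.4 m
9.36 kn × 0.514444 → 4.8152 m/s
t = d / v = 12987.4 m / 4.8152 m/s = 2697.17 s
2697.17 s ÷ (60 s/min) = 44.9528 min

45.0 min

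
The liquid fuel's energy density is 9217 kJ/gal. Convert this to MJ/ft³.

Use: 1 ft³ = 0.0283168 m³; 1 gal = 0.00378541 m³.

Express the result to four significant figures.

68.95 MJ/ft³

9217 kJ/gal × 1000 J/kJ ÷ 0.00378541 m³/gal = 2.43487×10⁹ J/m³
2.43487×10⁹ J/m³ ÷ 1000000 J/MJ × 0.0283168 m³/ft³ = 68.9477 MJ/ft³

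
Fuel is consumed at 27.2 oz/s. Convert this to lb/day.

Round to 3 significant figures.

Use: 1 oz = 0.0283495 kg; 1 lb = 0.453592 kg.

1.47×10⁵ lb/day

27.2 oz/s × 0.0283495 kg/oz = 0.771106 kg/s
0.771106 kg/s ÷ 0.453592 kg/lb × 86400 s/day = 146880 lb/day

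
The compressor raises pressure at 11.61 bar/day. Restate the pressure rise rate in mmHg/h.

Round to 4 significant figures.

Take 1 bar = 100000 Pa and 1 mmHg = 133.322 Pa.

11.61 bar/day × 100000 Pa/bar ÷ 86400 s/day = 13.4375 Pa/s
13.4375 Pa/s ÷ 133.322 Pa/mmHg × 3600 s/h = 362.843 mmHg/h

362.8 mmHg/h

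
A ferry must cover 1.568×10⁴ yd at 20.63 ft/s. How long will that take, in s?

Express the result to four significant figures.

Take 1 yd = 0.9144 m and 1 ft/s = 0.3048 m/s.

1.568×10⁴ yd × 0.9144 → 14337.8 m
20.63 ft/s × 0.3048 → 6.28802 m/s
t = d / v = 14337.8 m / 6.28802 m/s = 2280.18 s

2280 s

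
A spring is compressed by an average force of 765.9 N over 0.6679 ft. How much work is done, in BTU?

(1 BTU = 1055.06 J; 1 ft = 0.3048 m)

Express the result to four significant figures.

0.6679 ft × 0.3048 = 0.203576 m
W = F × d = 765.9 N × 0.203576 m = 155.919 J
155.919 J ÷ (1055.06 J/BTU) = 0.147782 BTU

0.1478 BTU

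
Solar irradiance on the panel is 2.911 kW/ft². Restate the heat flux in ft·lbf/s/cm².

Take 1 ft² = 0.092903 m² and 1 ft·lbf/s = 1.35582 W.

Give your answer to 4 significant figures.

2.311 ft·lbf/s/cm²

2.911 kW/ft² × 1000 W/kW ÷ 0.092903 m²/ft² = 31333.8 W/m²
31333.8 W/m² ÷ 1.35582 W/ft·lbf/s × 0.0001 m²/cm² = 2.31106 ft·lbf/s/cm²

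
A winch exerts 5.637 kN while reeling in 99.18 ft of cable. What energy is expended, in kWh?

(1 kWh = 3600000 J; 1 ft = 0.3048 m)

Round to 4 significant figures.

5.637 kN × 1000 = 5637 N
99.18 ft × 0.3048 = 30.2301 m
W = F × d = 5637 N × 30.2301 m = 170407 J
170407 J ÷ (3600000 J/kWh) = 0.0473353 kWh

0.04734 kWh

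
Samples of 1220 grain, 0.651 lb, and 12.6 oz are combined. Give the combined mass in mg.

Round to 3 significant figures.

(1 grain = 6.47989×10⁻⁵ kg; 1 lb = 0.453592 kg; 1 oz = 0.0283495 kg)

1220 grain × 6.47989×10⁻⁵ = 0.0790547 kg
0.651 lb × 0.453592 = 0.295288 kg
12.6 oz × 0.0283495 = 0.357204 kg
Total: 0.0790547 + 0.295288 + 0.357204 = 0.731547 kg
In mg: 0.731547 / 10⁻⁶ = 731547 mg

7.32×10⁵ mg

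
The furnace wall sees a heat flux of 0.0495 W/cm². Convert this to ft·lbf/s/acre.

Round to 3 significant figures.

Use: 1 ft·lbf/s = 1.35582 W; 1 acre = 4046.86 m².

1.48×10⁶ ft·lbf/s/acre

0.0495 W/cm² ÷ 0.0001 m²/cm² = 495 W/m²
495 W/m² ÷ 1.35582 W/ft·lbf/s × 4046.86 m²/acre = 1.47748×10⁶ ft·lbf/s/acre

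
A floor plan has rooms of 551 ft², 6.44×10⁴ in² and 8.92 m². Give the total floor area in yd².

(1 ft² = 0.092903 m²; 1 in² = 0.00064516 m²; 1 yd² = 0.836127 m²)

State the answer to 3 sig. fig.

551 ft² × 0.092903 = 51.1896 m²
6.44×10⁴ in² × 0.00064516 = 41.5483 m²
8.92 m² (already m²)
Total: 51.1896 + 41.5483 + 8.92 = 101.658 m²
In yd²: 101.658 / 0.836127 = 121.582 yd²

122 yd²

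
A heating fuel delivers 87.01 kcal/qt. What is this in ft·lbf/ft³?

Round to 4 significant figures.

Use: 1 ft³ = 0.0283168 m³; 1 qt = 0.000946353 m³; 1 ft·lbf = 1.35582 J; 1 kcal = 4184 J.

87.01 kcal/qt × 4184 J/kcal ÷ 0.000946353 m³/qt = 3.84687×10⁸ J/m³
3.84687×10⁸ J/m³ ÷ 1.35582 J/ft·lbf × 0.0283168 m³/ft³ = 8.03433×10⁶ ft·lbf/ft³

8.034×10⁶ ft·lbf/ft³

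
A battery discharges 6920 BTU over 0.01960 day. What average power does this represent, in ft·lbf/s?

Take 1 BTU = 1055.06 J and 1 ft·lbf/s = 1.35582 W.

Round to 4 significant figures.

6920 BTU × 1055.06 → 7.30102×10⁶ J
0.01960 day × 86400 → 1693.44 s
P = E / t = 7.30102×10⁶ J / 1693.44 s = 4311.35 W
4311.35 W ÷ (1.35582 W/ft·lbf/s) = 3179.88 ft·lbf/s

3180 ft·lbf/s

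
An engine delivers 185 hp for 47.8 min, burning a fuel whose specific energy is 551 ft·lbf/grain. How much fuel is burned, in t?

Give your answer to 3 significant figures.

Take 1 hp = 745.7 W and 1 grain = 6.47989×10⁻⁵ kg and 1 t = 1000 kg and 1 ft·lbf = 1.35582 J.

0.0343 t

185 hp → 137954 W
47.8 min → 2868 s
E = P × t = 137954 × 2868 = 3.95652×10⁸ J
551 ft·lbf/grain → 1.15289×10⁷ J/kg
m = E / e_s = 3.95652×10⁸ / 1.15289×10⁷ = 34.3183 kg
In t: 34.3183 / 1000 = 0.0343183 t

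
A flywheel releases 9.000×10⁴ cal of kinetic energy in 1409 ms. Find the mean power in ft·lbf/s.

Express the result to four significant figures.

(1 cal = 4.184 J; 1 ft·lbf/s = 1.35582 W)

1.971×10⁵ ft·lbf/s

9.000×10⁴ cal × 4.184 → 376560 J
1409 ms × 0.001 → 1.409 s
P = E / t = 376560 J / 1.409 s = 267253 W
267253 W ÷ (1.35582 W/ft·lbf/s) = 197115 ft·lbf/s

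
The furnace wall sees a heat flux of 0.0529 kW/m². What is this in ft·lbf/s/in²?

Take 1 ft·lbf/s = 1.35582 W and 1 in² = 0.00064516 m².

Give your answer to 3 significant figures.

0.0252 ft·lbf/s/in²

0.0529 kW/m² × 1000 W/kW = 52.9 W/m²
52.9 W/m² ÷ 1.35582 W/ft·lbf/s × 0.00064516 m²/in² = 0.0251722 ft·lbf/s/in²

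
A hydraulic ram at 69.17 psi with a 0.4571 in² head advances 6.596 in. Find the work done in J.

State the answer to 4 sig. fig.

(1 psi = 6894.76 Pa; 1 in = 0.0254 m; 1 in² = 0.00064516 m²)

23.56 J

69.17 psi → 476911 Pa
0.4571 in² → 2.94903×10⁻⁴ m²
F = P × A = 476911 × 2.94903×10⁻⁴ = 140.642 N
6.596 in → 0.167538 m
W = F × d = 140.642 × 0.167538 = 23.5629 J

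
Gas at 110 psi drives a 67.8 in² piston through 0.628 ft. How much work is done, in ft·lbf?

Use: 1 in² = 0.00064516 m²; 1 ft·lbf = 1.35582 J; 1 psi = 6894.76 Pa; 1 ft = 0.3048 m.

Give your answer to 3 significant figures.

110 psi → 758424 Pa
67.8 in² → 0.0437418 m²
F = P × A = 758424 × 0.0437418 = 33174.8 N
0.628 ft → 0.191414 m
W = F × d = 33174.8 × 0.191414 = 6350.12 J
In ft·lbf: 6350.12 / 1.35582 = 4683.6 ft·lbf

4680 ft·lbf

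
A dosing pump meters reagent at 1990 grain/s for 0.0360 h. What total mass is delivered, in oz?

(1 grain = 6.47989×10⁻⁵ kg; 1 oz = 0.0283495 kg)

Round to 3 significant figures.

589 oz

1990 grain/s → 0.12895 kg/s
0.0360 h → 129.6 s
m = ṁ × t = 0.12895 × 129.6 = 16.7119 kg
In oz: 16.7119 / 0.0283495 = 589.495 oz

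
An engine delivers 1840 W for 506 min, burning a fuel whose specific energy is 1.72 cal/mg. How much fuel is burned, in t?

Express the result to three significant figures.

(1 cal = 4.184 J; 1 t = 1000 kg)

0.00776 t

506 min → 30360 s
E = P × t = 1840 × 30360 = 5.58624×10⁷ J
1.72 cal/mg → 7.19648×10⁶ J/kg
m = E / e_s = 5.58624×10⁷ / 7.19648×10⁶ = 7.76246 kg
In t: 7.76246 / 1000 = 0.00776246 t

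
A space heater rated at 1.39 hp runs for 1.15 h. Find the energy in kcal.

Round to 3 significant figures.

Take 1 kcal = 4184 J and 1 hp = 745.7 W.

1030 kcal

1.39 hp × 745.7 → 1036.52 W
1.15 h × 3600 → 4140 s
E = P × t = 1036.52 W × 4140 s = 4.29119×10⁶ J
4.29119×10⁶ J ÷ (4184 J/kcal) = 1025.62 kcal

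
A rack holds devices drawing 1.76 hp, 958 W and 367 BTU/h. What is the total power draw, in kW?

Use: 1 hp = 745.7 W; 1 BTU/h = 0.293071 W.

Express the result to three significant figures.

1.76 hp × 745.7 = 1312.43 W
958 W (already W)
367 BTU/h × 0.293071 = 107.557 W
Total: 1312.43 + 958 + 107.557 = 2377.99 W
In kW: 2377.99 / 1000 = 2.37799 kW

2.38 kW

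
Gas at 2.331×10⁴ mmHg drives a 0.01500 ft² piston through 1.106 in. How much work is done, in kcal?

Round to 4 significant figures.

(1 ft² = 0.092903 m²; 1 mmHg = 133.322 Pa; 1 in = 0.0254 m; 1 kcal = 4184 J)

2.331×10⁴ mmHg → 3.10774×10⁶ Pa
0.01500 ft² → 0.00139354 m²
F = P × A = 3.10774×10⁶ × 0.00139354 = 4330.76 N
1.106 in → 0.0280924 m
W = F × d = 4330.76 × 0.0280924 = 121.661 J
In kcal: 121.661 / 4184 = 0.0290777 kcal

0.02908 kcal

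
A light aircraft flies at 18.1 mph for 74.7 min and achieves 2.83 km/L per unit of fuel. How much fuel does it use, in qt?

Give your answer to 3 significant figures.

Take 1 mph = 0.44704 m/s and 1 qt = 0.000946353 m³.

13.5 qt

18.1 mph → 8.09142 m/s
74.7 min → 4482 s
d = v × t = 8.09142 × 4482 = 36265.7 m
2.83 km/L → 2.83×10⁶ m/m³
V = d / (distance per unit fuel) = 36265.7 / 2.83×10⁶ = 0.0128147 m³
In qt: 0.0128147 / 0.000946353 = 13.5411 qt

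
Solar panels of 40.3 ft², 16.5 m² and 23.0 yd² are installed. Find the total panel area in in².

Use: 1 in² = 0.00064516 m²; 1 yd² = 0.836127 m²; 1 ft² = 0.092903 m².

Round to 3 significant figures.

40.3 ft² × 0.092903 = 3.74399 m²
16.5 m² (already m²)
23.0 yd² × 0.836127 = 19.2309 m²
Sum: 3.74399 + 16.5 + 19.2309 = 39.4749 m²
In in²: 39.4749 / 0.00064516 = 61186.2 in²

6.12×10⁴ in²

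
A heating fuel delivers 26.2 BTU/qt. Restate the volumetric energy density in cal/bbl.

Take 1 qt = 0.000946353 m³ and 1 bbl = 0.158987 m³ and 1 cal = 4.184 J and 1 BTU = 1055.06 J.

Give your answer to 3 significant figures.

26.2 BTU/qt × 1055.06 J/BTU ÷ 0.000946353 m³/qt = 2.92096×10⁷ J/m³
2.92096×10⁷ J/m³ ÷ 4.184 J/cal × 0.158987 m³/bbl = 1.10993×10⁶ cal/bbl

1.11×10⁶ cal/bbl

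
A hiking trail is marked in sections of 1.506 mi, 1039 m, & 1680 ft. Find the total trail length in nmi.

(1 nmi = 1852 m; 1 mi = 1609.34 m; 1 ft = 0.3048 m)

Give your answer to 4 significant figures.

2.146 nmi

1.506 mi × 1609.34 = 2423.67 m
1039 m (already m)
1680 ft × 0.3048 = 512.064 m
Sum: 2423.67 + 1039 + 512.064 = 3974.73 m
In nmi: 3974.73 / 1852 = 2.14618 nmi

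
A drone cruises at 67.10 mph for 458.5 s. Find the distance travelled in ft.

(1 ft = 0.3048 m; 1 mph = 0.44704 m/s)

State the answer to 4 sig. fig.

4.512×10⁴ ft

67.10 mph × 0.44704 → 29.9964 m/s
d = v × t = 29.9964 m/s × 458.5 s = 13753.3 m
13753.3 m ÷ (0.3048 m/ft) = 45122.4 ft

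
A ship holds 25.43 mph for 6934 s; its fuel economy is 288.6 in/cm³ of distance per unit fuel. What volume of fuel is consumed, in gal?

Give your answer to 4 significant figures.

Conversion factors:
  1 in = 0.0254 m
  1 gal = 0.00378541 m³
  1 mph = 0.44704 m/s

2.841 gal

25.43 mph → 11.3682 m/s
d = v × t = 11.3682 × 6934 = 78827.1 m
288.6 in/cm³ → 7.33044×10⁶ m/m³
V = d / (distance per unit fuel) = 78827.1 / 7.33044×10⁶ = 0.0107534 m³
In gal: 0.0107534 / 0.00378541 = 2.84075 gal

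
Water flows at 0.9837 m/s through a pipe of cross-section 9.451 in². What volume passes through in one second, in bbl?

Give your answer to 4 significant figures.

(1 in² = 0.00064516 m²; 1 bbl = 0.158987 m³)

9.451 in² × 0.00064516 = 0.00609741 m²
V = v × A × t = 0.9837 m/s × 0.00609741 m² × 1 s = 0.00599802 m³
0.00599802 m³ ÷ (0.158987 m³/bbl) = 0.0377265 bbl

0.03773 bbl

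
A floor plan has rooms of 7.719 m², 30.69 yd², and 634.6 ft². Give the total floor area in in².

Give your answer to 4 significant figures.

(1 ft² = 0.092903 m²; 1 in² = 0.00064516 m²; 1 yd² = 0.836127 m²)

1.431×10⁵ in²

7.719 m² (already m²)
30.69 yd² × 0.836127 → 25.6607 m²
634.6 ft² × 0.092903 → 58.9562 m²
Combined: 7.719 + 25.6607 + 58.9562 = 92.3359 m²
In in²: 92.3359 / 0.00064516 = 143121 in²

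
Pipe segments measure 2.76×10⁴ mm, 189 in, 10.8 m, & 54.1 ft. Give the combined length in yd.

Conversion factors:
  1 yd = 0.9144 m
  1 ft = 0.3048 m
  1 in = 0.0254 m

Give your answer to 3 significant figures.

2.76×10⁴ mm × 0.001 = 27.6 m
189 in × 0.0254 = 4.8006 m
10.8 m (already m)
54.1 ft × 0.3048 = 16.4897 m
Total: 27.6 + 4.8006 + 10.8 + 16.4897 = 59.6903 m
In yd: 59.6903 / 0.9144 = 65.2781 yd

65.3 yd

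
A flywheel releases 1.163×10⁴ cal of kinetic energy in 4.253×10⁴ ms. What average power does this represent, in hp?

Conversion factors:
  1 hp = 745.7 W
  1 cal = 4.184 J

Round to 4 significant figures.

1.163×10⁴ cal × 4.184 → 48659.9 J
4.253×10⁴ ms × 0.001 → 42.53 s
P = E / t = 48659.9 J / 42.53 s = 1144.13 W
1144.13 W ÷ (745.7 W/hp) = 1.5343 hp

1.534 hp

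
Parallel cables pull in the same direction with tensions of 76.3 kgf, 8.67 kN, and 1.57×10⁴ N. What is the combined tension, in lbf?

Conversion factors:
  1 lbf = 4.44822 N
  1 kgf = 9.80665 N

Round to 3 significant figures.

5650 lbf

76.3 kgf × 9.80665 = 748.247 N
8.67 kN × 1000 = 8670 N
1.57×10⁴ N (already N)
Combined: 748.247 + 8670 + 15700 = 25118.2 N
In lbf: 25118.2 / 4.44822 = 5646.8 lbf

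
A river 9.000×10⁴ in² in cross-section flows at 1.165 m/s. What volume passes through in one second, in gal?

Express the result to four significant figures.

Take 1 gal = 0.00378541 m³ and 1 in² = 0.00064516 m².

1.787×10⁴ gal

9.000×10⁴ in² × 0.00064516 → 58.0644 m²
V = v × A × t = 1.165 m/s × 58.0644 m² × 1 s = 67.645 m³
67.645 m³ ÷ (0.00378541 m³/gal) = 17869.9 gal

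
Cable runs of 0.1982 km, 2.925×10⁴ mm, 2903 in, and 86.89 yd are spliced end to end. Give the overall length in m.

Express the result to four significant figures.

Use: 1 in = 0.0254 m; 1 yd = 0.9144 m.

0.1982 km × 1000 → 198.2 m
2.925×10⁴ mm × 0.001 → 29.25 m
2903 in × 0.0254 → 73.7362 m
86.89 yd × 0.9144 → 79.4522 m
Sum: 198.2 + 29.25 + 73.7362 + 79.4522 = 380.638 m

380.6 m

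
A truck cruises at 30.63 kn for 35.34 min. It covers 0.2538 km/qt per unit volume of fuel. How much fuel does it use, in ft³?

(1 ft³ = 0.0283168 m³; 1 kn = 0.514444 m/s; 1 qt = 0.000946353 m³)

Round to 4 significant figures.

30.63 kn → 15.7574 m/s
35.34 min → 2120.4 s
d = v × t = 15.7574 × 2120.4 = 33412 m
0.2538 km/qt → 268187 m/m³
V = d / (distance per unit fuel) = 33412 / 268187 = 0.124585 m³
In ft³: 0.124585 / 0.0283168 = 4.39968 ft³

4.400 ft³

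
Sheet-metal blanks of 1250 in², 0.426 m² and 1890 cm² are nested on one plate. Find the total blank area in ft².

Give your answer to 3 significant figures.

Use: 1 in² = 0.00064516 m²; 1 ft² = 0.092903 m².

15.3 ft²

1250 in² × 0.00064516 = 0.80645 m²
0.426 m² (already m²)
1890 cm² × 0.0001 = 0.189 m²
Sum: 0.80645 + 0.426 + 0.189 = 1.42145 m²
In ft²: 1.42145 / 0.092903 = 15.3004 ft²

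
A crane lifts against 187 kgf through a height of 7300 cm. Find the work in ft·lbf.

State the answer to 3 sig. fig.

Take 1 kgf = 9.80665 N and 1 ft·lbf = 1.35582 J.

9.87×10⁴ ft·lbf

187 kgf × 9.80665 = 1833.84 N
7300 cm × 0.01 = 73 m
W = F × d = 1833.84 N × 73 m = 133870 J
133870 J ÷ (1.35582 J/ft·lbf) = 98737.3 ft·lbf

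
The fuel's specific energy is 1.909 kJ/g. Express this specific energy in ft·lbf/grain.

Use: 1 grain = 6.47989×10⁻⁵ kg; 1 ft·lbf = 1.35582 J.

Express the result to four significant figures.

91.24 ft·lbf/grain

1.909 kJ/g × 1000 J/kJ ÷ 0.001 kg/g = 1.909×10⁶ J/kg
1.909×10⁶ J/kg ÷ 1.35582 J/ft·lbf × 6.47989×10⁻⁵ kg/grain = 91.2371 ft·lbf/grain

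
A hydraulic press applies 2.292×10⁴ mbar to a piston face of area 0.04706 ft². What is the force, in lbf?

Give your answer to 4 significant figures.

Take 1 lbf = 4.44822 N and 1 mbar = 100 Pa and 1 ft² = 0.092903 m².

2253 lbf

2.292×10⁴ mbar × 100 → 2.292×10⁶ Pa
0.04706 ft² × 0.092903 → 0.00437202 m²
F = P × A = 2.292×10⁶ Pa × 0.00437202 m² = 10020.7 N
10020.7 N ÷ (4.44822 N/lbf) = 2252.74 lbf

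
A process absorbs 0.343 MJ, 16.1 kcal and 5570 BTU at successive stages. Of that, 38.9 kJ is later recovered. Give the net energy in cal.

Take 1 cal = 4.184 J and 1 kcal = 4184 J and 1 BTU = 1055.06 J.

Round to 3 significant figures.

0.343 MJ × 1000000 → 343000 J
16.1 kcal × 4184 → 67362.4 J
5570 BTU × 1055.06 → 5.87668×10⁶ J
38.9 kJ × 1000 → 38900 J
Net: 343000 + 67362.4 + 5.87668×10⁶ − 38900 = 6.24814×10⁶ J
In cal: 6.24814×10⁶ / 4.184 = 1.49334×10⁶ cal

1.49×10⁶ cal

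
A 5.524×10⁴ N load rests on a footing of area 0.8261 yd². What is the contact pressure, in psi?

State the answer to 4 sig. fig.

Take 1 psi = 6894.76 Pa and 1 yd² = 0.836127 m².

0.8261 yd² × 0.836127 = 0.690725 m²
P = F / A = 55240 N / 0.690725 m² = 79973.9 Pa
79973.9 Pa ÷ (6894.76 Pa/psi) = 11.5992 psi

11.60 psi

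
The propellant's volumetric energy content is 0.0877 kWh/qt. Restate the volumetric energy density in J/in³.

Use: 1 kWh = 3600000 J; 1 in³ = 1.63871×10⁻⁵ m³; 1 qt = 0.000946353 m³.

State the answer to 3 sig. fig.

0.0877 kWh/qt × 3600000 J/kWh ÷ 0.000946353 m³/qt = 3.33618×10⁸ J/m³
3.33618×10⁸ J/m³ × 1.63871×10⁻⁵ m³/in³ = 5467.03 J/in³

5470 J/in³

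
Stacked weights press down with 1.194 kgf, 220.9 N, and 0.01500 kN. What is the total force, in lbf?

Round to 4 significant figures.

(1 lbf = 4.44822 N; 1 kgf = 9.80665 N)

1.194 kgf × 9.80665 = 11.7091 N
220.9 N (already N)
0.01500 kN × 1000 = 15 N
Sum: 11.7091 + 220.9 + 15 = 247.609 N
In lbf: 247.609 / 4.44822 = 55.6647 lbf

55.66 lbf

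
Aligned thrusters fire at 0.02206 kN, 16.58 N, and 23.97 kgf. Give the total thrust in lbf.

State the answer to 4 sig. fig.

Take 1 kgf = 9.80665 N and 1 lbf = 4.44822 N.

0.02206 kN × 1000 = 22.06 N
16.58 N (already N)
23.97 kgf × 9.80665 = 235.065 N
Combined: 22.06 + 16.58 + 235.065 = 273.705 N
In lbf: 273.705 / 4.44822 = 61.5314 lbf

61.53 lbf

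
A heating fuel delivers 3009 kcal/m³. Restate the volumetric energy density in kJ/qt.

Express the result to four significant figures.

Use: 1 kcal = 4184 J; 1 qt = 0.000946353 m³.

11.91 kJ/qt

3009 kcal/m³ × 4184 J/kcal = 1.25897×10⁷ J/m³
1.25897×10⁷ J/m³ ÷ 1000 J/kJ × 0.000946353 m³/qt = 11.9143 kJ/qt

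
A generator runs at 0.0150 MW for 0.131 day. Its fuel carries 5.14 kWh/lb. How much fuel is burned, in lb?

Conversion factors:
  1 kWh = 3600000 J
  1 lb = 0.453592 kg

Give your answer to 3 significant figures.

0.0150 MW → 15000 W
0.131 day → 11318.4 s
E = P × t = 15000 × 11318.4 = 1.69776×10⁸ J
5.14 kWh/lb → 4.07944×10⁷ J/kg
m = E / e_s = 1.69776×10⁸ / 4.07944×10⁷ = 4.16175 kg
In lb: 4.16175 / 0.453592 = 9.1751 lb

9.18 lb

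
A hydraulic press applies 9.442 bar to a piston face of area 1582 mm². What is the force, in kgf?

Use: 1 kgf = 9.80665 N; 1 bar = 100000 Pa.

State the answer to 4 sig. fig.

152.3 kgf

9.442 bar × 100000 → 944200 Pa
1582 mm² × 10⁻⁶ → 0.001582 m²
F = P × A = 944200 Pa × 0.001582 m² = 1493.72 N
1493.72 N ÷ (9.80665 N/kgf) = 152.317 kgf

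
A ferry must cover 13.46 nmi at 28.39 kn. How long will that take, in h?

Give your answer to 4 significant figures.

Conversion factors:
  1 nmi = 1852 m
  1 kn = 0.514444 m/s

13.46 nmi × 1852 = 24927.9 m
28.39 kn × 0.514444 = 14.6051 m/s
t = d / v = 24927.9 m / 14.6051 m/s = 1706.79 s
1706.79 s ÷ (3600 s/h) = 0.474108 h

0.4741 h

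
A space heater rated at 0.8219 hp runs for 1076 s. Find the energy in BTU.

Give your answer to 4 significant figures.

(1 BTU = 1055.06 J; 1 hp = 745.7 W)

0.8219 hp × 745.7 → 612.891 W
E = P × t = 612.891 W × 1076 s = 659471 J
659471 J ÷ (1055.06 J/BTU) = 625.055 BTU

625.1 BTU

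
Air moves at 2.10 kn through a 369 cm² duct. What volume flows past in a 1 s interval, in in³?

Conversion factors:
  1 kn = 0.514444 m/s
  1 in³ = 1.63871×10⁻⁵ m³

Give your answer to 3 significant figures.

2.10 kn × 0.514444 → 1.08033 m/s
369 cm² × 0.0001 → 0.0369 m²
V = v × A × t = 1.08033 m/s × 0.0369 m² × 1 s = 0.0398642 m³
0.0398642 m³ ÷ (1.63871×10⁻⁵ m³/in³) = 2432.66 in³

2430 in³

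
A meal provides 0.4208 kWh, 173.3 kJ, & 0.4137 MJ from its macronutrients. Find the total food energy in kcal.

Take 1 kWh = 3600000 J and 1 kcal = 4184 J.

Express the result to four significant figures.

0.4208 kWh × 3600000 = 1.51488×10⁶ J
173.3 kJ × 1000 = 173300 J
0.4137 MJ × 1000000 = 413700 J
Total: 1.51488×10⁶ + 173300 + 413700 = 2.10188×10⁶ J
In kcal: 2.10188×10⁶ / 4184 = 502.361 kcal

502.4 kcal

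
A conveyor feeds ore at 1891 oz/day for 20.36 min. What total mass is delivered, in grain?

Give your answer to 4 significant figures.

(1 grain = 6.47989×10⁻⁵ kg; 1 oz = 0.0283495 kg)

1891 oz/day → 6.20473×10⁻⁴ kg/s
20.36 min → 1221.6 s
m = ṁ × t = 6.20473×10⁻⁴ × 1221.6 = 0.75797 kg
In grain: 0.75797 / 6.47989×10⁻⁵ = 11697.3 grain

1.170×10⁴ grain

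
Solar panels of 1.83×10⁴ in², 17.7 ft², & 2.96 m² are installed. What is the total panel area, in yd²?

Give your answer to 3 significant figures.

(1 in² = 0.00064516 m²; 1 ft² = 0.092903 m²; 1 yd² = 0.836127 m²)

1.83×10⁴ in² × 0.00064516 → 11.8064 m²
17.7 ft² × 0.092903 → 1.64438 m²
2.96 m² (already m²)
Combined: 11.8064 + 1.64438 + 2.96 = 16.4108 m²
In yd²: 16.4108 / 0.836127 = 19.6272 yd²

19.6 yd²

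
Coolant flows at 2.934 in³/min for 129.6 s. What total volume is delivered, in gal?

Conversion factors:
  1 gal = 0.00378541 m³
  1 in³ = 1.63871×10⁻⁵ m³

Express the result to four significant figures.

0.02743 gal

2.934 in³/min → 8.01329×10⁻⁷ m³/s
V = Q × t = 8.01329×10⁻⁷ × 129.6 = 1.03852×10⁻⁴ m³
In gal: 1.03852×10⁻⁴ / 0.00378541 = 0.0274348 gal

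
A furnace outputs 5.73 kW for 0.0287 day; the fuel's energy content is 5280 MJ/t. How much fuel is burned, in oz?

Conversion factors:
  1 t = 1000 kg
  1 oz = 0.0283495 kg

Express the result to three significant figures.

5.73 kW → 5730 W
0.0287 day → 2479.68 s
E = P × t = 5730 × 2479.68 = 1.42086×10⁷ J
5280 MJ/t → 5.28×10⁶ J/kg
m = E / e_s = 1.42086×10⁷ / 5.28×10⁶ = 2.69102 kg
In oz: 2.69102 / 0.0283495 = 94.923 oz

94.9 oz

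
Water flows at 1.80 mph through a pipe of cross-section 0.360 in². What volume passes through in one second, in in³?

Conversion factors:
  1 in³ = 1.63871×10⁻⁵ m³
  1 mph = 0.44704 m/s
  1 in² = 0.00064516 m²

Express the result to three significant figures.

1.80 mph × 0.44704 → 0.804672 m/s
0.360 in² × 0.00064516 → 2.32258×10⁻⁴ m²
V = v × A × t = 0.804672 m/s × 2.32258×10⁻⁴ m² × 1 s = 1.86892×10⁻⁴ m³
1.86892×10⁻⁴ m³ ÷ (1.63871×10⁻⁵ m³/in³) = 11.4048 in³

11.4 in³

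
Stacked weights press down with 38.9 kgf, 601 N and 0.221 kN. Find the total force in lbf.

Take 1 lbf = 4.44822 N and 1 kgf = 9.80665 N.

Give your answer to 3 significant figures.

271 lbf

38.9 kgf × 9.80665 = 381.479 N
601 N (already N)
0.221 kN × 1000 = 221 N
Total: 381.479 + 601 + 221 = 1203.48 N
In lbf: 1203.48 / 4.44822 = 270.553 lbf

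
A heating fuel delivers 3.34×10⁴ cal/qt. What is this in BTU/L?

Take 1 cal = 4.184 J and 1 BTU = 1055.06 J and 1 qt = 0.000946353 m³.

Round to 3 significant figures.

3.34×10⁴ cal/qt × 4.184 J/cal ÷ 0.000946353 m³/qt = 1.47668×10⁸ J/m³
1.47668×10⁸ J/m³ ÷ 1055.06 J/BTU × 0.001 m³/L = 139.962 BTU/L

140 BTU/L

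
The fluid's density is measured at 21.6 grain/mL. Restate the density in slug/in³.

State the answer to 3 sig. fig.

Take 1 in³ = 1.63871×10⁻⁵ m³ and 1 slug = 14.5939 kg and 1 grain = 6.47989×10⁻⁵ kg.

0.00157 slug/in³

21.6 grain/mL × 6.47989×10⁻⁵ kg/grain ÷ 10⁻⁶ m³/mL = 1399.66 kg/m³
1399.66 kg/m³ ÷ 14.5939 kg/slug × 1.63871×10⁻⁵ m³/in³ = 0.00157164 slug/in³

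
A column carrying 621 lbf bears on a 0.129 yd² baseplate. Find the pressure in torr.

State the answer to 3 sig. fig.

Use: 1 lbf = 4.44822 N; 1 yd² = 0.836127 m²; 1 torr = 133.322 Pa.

192 torr

621 lbf × 4.44822 = 2762.34 N
0.129 yd² × 0.836127 = 0.10786 m²
P = F / A = 2762.34 N / 0.10786 m² = 25610.4 Pa
25610.4 Pa ÷ (133.322 Pa/torr) = 192.094 torr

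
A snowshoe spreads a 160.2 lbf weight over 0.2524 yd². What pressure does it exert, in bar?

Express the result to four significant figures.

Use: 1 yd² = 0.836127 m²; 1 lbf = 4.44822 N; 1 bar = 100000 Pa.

160.2 lbf × 4.44822 = 712.605 N
0.2524 yd² × 0.836127 = 0.211038 m²
P = F / A = 712.605 N / 0.211038 m² = 3376.67 Pa
3376.67 Pa ÷ (100000 Pa/bar) = 0.0337667 bar

0.03377 bar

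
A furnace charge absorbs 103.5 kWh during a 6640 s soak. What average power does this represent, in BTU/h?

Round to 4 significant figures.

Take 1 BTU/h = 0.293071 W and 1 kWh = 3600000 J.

1.915×10⁵ BTU/h

103.5 kWh × 3600000 → 3.726×10⁸ J
P = E / t = 3.726×10⁸ J / 6640 s = 56114.5 W
56114.5 W ÷ (0.293071 W/BTU/h) = 191471 BTU/h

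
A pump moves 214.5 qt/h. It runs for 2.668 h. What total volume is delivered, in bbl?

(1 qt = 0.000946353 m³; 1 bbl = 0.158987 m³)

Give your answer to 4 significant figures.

3.406 bbl

214.5 qt/h → 5.63869×10⁻⁵ m³/s
2.668 h → 9604.8 s
V = Q × t = 5.63869×10⁻⁵ × 9604.8 = 0.541585 m³
In bbl: 0.541585 / 0.158987 = 3.40647 bbl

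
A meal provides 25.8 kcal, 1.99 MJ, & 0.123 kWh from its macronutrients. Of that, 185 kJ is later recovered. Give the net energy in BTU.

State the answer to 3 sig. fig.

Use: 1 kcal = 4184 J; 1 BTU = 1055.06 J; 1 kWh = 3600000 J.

25.8 kcal × 4184 → 107947 J
1.99 MJ × 1000000 → 1.99×10⁶ J
0.123 kWh × 3600000 → 442800 J
185 kJ × 1000 → 185000 J
Sum: 107947 + 1.99×10⁶ + 442800 − 185000 = 2.35575×10⁶ J
In BTU: 2.35575×10⁶ / 1055.06 = 2232.81 BTU

2230 BTU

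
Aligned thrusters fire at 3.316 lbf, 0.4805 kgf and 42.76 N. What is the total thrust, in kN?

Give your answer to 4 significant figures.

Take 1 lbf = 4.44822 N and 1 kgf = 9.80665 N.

0.06222 kN

3.316 lbf × 4.44822 = 14.7503 N
0.4805 kgf × 9.80665 = 4.7121 N
42.76 N (already N)
Sum: 14.7503 + 4.7121 + 42.76 = 62.2224 N
In kN: 62.2224 / 1000 = 0.0622224 kN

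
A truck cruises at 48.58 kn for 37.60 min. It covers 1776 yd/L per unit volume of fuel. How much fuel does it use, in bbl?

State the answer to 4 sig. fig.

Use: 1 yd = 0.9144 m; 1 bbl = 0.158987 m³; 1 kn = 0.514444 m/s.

48.58 kn → 24.9917 m/s
37.60 min → 2256 s
d = v × t = 24.9917 × 2256 = 56381.3 m
1776 yd/L → 1.62397×10⁶ m/m³
V = d / (distance per unit fuel) = 56381.3 / 1.62397×10⁶ = 0.0347182 m³
In bbl: 0.0347182 / 0.158987 = 0.218371 bbl

0.2184 bbl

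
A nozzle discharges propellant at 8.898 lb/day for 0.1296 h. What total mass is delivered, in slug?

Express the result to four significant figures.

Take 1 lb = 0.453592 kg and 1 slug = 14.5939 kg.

0.001493 slug

8.898 lb/day → 4.67137×10⁻⁵ kg/s
0.1296 h → 466.56 s
m = ṁ × t = 4.67137×10⁻⁵ × 466.56 = 0.0217947 kg
In slug: 0.0217947 / 14.5939 = 0.00149341 slug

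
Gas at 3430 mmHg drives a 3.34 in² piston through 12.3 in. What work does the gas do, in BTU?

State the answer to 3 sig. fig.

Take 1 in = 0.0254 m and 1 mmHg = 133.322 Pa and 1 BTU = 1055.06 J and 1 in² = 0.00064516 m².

3430 mmHg → 457294 Pa
3.34 in² → 0.00215483 m²
F = P × A = 457294 × 0.00215483 = 985.391 N
12.3 in → 0.31242 m
W = F × d = 985.391 × 0.31242 = 307.856 J
In BTU: 307.856 / 1055.06 = 0.29179 BTU

0.292 BTU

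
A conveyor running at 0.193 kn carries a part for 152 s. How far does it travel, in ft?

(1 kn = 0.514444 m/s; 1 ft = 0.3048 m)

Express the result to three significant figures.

0.193 kn × 0.514444 → 0.0992877 m/s
d = v × t = 0.0992877 m/s × 152 s = 15.0917 m
15.0917 m ÷ (0.3048 m/ft) = 49.5135 ft

49.5 ft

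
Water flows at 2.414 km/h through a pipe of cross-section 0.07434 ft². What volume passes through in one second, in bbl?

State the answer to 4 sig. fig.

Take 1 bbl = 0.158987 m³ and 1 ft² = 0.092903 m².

0.02913 bbl

2.414 km/h × (1/3.6) = 0.670556 m/s
0.07434 ft² × 0.092903 = 0.00690641 m²
V = v × A × t = 0.670556 m/s × 0.00690641 m² × 1 s = 0.00463113 m³
0.00463113 m³ ÷ (0.158987 m³/bbl) = 0.029129 bbl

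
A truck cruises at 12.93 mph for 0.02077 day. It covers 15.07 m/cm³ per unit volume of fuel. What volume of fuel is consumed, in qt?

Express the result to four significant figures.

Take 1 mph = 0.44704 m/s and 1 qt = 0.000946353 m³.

0.7273 qt

12.93 mph → 5.78023 m/s
0.02077 day → 1794.53 s
d = v × t = 5.78023 × 1794.53 = 10372.8 m
15.07 m/cm³ → 1.507×10⁷ m/m³
V = d / (distance per unit fuel) = 10372.8 / 1.507×10⁷ = 6.88308×10⁻⁴ m³
In qt: 6.88308×10⁻⁴ / 0.000946353 = 0.727327 qt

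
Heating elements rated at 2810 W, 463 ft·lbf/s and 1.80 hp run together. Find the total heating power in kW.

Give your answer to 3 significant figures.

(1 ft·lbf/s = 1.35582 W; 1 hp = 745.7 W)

4.78 kW

2810 W (already W)
463 ft·lbf/s × 1.35582 = 627.745 W
1.80 hp × 745.7 = 1342.26 W
Sum: 2810 + 627.745 + 1342.26 = 4780 W
In kW: 4780 / 1000 = 4.78 kW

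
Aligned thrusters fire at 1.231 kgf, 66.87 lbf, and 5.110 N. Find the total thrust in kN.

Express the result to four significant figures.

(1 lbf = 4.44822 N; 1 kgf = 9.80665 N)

1.231 kgf × 9.80665 → 12.072 N
66.87 lbf × 4.44822 → 297.452 N
5.110 N (already N)
Total: 12.072 + 297.452 + 5.11 = 314.634 N
In kN: 314.634 / 1000 = 0.314634 kN

0.3146 kN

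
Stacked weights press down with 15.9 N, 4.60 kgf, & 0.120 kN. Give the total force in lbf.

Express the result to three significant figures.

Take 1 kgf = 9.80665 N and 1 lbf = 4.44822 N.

40.7 lbf

15.9 N (already N)
4.60 kgf × 9.80665 = 45.1106 N
0.120 kN × 1000 = 120 N
Total: 15.9 + 45.1106 + 120 = 181.011 N
In lbf: 181.011 / 4.44822 = 40.6929 lbf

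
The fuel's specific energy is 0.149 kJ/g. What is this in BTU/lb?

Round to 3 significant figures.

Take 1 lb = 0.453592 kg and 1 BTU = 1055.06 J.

0.149 kJ/g × 1000 J/kJ ÷ 0.001 kg/g = 149000 J/kg
149000 J/kg ÷ 1055.06 J/BTU × 0.453592 kg/lb = 64.0582 BTU/lb

64.1 BTU/lb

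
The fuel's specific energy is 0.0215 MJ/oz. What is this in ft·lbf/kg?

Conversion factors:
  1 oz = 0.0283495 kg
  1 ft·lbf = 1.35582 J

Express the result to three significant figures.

5.59×10⁵ ft·lbf/kg

0.0215 MJ/oz × 1000000 J/MJ ÷ 0.0283495 kg/oz = 758391 J/kg
758391 J/kg ÷ 1.35582 J/ft·lbf = 559360 ft·lbf/kg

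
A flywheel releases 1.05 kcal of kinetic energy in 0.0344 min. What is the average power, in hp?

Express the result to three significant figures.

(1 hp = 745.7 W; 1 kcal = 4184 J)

1.05 kcal × 4184 = 4393.2 J
0.0344 min × 60 = 2.064 s
P = E / t = 4393.2 J / 2.064 s = 2128.49 W
2128.49 W ÷ (745.7 W/hp) = 2.85435 hp

2.85 hp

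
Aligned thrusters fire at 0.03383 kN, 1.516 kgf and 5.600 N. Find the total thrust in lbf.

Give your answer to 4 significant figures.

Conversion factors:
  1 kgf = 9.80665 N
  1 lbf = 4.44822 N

12.21 lbf

0.03383 kN × 1000 → 33.83 N
1.516 kgf × 9.80665 → 14.8669 N
5.600 N (already N)
Combined: 33.83 + 14.8669 + 5.6 = 54.2969 N
In lbf: 54.2969 / 4.44822 = 12.2064 lbf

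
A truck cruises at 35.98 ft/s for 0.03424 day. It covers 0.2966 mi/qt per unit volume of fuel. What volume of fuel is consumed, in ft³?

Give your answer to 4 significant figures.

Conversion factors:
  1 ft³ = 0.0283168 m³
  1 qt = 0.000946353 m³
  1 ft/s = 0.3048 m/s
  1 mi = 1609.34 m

2.272 ft³

35.98 ft/s → 10.9667 m/s
0.03424 day → 2958.34 s
d = v × t = 10.9667 × 2958.34 = 32443.2 m
0.2966 mi/qt → 504389 m/m³
V = d / (distance per unit fuel) = 32443.2 / 504389 = 0.0643218 m³
In ft³: 0.0643218 / 0.0283168 = 2.27151 ft³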